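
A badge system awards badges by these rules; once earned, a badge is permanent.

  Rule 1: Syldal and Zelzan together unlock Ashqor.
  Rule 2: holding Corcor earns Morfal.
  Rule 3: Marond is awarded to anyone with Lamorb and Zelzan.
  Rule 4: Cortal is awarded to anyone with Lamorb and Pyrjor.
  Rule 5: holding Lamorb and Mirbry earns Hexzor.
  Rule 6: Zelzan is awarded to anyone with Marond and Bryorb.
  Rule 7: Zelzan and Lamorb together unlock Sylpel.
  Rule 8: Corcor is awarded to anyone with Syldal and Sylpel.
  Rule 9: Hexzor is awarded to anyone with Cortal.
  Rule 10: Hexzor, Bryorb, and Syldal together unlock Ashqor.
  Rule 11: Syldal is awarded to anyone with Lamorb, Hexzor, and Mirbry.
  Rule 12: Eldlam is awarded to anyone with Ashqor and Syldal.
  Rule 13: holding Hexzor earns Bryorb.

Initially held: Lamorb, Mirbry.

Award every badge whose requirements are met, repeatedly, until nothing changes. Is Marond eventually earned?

Marond would need Lamorb and Zelzan (Rule 3), but Zelzan is never earned.

No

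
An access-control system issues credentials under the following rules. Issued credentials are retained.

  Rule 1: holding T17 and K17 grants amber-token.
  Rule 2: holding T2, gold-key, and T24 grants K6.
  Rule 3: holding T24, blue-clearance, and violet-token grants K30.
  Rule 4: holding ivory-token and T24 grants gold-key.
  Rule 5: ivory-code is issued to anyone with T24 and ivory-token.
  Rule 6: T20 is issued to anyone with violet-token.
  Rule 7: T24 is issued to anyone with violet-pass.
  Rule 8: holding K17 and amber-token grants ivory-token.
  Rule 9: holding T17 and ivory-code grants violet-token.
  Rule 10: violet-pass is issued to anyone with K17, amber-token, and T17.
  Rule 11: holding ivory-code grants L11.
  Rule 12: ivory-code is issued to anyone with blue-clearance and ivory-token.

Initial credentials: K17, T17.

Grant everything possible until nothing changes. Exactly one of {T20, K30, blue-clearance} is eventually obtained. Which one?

T20

Holding T17 and K17 grants amber-token (Rule 1).
Holding K17 and amber-token grants ivory-token (Rule 8).
Holding K17, amber-token, and T17 grants violet-pass (Rule 10).
Holding violet-pass grants T24 (Rule 7).
Holding T24 and ivory-token grants ivory-code (Rule 5).
Holding T17 and ivory-code grants violet-token (Rule 9).
Holding violet-token grants T20 (Rule 6).
No rule produces blue-clearance, and it is not given. K30 would need T24, blue-clearance, and violet-token (Rule 3), but blue-clearance is never granted.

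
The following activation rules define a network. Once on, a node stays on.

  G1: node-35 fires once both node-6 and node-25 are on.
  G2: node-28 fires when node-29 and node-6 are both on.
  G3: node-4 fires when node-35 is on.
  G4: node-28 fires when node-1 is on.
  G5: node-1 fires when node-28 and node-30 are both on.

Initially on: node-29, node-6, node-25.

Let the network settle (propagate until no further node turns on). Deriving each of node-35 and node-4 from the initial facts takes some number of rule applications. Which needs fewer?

node-35

node-35: G1: node-6 and node-25 on → node-35 on. [1 rule application]
node-4: G1: node-6 and node-25 on → node-35 on. node-35 is on, so node-4 fires (G3). [2 rule applications]
node-35 needs fewer.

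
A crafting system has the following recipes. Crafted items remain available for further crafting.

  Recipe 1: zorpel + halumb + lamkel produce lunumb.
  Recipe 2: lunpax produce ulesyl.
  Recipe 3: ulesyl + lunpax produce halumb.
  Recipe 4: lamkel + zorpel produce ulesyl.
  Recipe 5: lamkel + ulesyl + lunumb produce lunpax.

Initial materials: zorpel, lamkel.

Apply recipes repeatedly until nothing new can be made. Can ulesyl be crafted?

lamkel + zorpel → ulesyl (Recipe 4).

Yes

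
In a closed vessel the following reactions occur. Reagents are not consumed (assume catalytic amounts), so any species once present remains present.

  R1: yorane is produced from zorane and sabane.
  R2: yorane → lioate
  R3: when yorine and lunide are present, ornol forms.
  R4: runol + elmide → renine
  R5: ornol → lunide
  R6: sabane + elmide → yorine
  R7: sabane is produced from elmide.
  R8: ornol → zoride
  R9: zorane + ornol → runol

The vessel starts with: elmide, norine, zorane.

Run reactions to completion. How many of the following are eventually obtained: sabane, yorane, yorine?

elmide present → sabane forms (R7).
sabane and elmide present → yorine forms (R6).
zorane and sabane present → yorane forms (R1).
sabane: reached.
yorane: reached.
yorine: reached.
All 3 are reached.

3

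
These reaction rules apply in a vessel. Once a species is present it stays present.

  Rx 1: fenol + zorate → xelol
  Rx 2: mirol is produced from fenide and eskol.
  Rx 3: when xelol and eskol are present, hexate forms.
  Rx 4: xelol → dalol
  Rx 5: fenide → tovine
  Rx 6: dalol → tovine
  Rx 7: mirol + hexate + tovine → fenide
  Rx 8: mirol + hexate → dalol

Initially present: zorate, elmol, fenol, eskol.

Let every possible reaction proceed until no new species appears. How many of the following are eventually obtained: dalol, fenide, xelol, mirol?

fenol and zorate present → xelol forms (Rx 1).
xelol present → dalol forms (Rx 4).
dalol: reached.
fenide would need mirol, hexate, and tovine (Rx 7), but mirol never forms.
xelol: reached.
mirol would need fenide and eskol (Rx 2), but fenide never forms.
Reached: dalol and xelol — 2 of the 4.

2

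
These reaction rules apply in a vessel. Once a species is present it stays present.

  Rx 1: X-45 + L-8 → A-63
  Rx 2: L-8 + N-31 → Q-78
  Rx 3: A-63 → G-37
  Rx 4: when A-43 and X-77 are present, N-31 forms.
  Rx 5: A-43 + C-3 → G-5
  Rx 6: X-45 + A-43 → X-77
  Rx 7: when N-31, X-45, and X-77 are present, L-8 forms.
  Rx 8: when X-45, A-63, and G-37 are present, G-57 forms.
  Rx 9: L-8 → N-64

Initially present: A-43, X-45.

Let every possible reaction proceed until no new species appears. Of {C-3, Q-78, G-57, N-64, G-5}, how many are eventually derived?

3

X-45 and A-43 present → X-77 forms (Rx 6).
A-43 and X-77 present → N-31 forms (Rx 4).
N-31, X-45, and X-77 present → L-8 forms (Rx 7).
L-8 and N-31 present → Q-78 forms (Rx 2).
L-8 present → N-64 forms (Rx 9).
X-45 and L-8 present → A-63 forms (Rx 1).
A-63 present → G-37 forms (Rx 3).
X-45, A-63, and G-37 present → G-57 forms (Rx 8).
No rule produces C-3, and it is not given.
Q-78: reached.
G-57: reached.
N-64: reached.
G-5 would need A-43 and C-3 (Rx 5), but C-3 never forms.
Reached: Q-78, G-57, and N-64 — 3 of the 5.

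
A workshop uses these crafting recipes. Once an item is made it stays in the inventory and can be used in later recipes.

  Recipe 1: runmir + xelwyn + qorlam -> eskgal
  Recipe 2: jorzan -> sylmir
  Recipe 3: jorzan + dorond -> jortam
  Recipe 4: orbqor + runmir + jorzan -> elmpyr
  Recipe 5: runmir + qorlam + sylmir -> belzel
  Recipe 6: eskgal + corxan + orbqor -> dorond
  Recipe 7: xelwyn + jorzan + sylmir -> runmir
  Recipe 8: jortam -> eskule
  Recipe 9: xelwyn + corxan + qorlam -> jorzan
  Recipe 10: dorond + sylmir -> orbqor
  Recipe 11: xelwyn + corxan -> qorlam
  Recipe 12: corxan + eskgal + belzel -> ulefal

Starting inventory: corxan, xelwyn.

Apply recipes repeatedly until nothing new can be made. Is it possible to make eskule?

eskule would need jortam (Recipe 8), but jortam is never obtained.

No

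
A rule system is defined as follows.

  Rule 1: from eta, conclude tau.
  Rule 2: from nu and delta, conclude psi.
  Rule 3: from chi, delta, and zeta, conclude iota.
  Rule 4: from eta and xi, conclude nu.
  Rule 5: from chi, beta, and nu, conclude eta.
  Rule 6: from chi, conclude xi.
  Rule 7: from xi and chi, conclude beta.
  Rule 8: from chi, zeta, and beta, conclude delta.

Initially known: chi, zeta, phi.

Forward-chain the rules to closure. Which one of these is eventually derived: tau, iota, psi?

iota

chi holds, so xi follows (Rule 6).
xi and chi hold, so beta follows (Rule 7).
chi, zeta, and beta hold, so delta follows (Rule 8).
From chi, delta, and zeta, Rule 3 gives iota.
psi would need nu and delta (Rule 2), but nu is never established. tau would need eta (Rule 1), but eta is never established.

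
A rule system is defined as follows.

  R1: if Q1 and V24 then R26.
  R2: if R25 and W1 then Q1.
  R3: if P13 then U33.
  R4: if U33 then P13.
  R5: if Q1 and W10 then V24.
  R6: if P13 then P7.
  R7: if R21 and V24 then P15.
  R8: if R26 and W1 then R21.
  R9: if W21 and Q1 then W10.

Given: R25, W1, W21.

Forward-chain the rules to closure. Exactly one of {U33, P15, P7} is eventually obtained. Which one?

R25 and W1 hold, so Q1 follows (R2).
W21 and Q1 hold, so W10 follows (R9).
From Q1 and W10, R5 gives V24.
Q1 and V24 hold, so R26 follows (R1).
From R26 and W1, R8 gives R21.
From R21 and V24, R7 gives P15.
P7 would need P13 (R6), but P13 is never established. U33 would need P13 (R3), but P13 is never established.

P15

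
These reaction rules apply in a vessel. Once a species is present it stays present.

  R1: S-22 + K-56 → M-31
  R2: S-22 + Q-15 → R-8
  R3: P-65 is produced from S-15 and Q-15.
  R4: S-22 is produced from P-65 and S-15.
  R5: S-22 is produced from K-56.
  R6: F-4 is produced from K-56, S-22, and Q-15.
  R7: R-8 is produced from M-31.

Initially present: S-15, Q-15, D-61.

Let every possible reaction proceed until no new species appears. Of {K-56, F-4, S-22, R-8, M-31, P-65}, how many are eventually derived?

S-15 and Q-15 present → P-65 forms (R3).
P-65 and S-15 present → S-22 forms (R4).
S-22 and Q-15 present → R-8 forms (R2).
No rule produces K-56, and it is not given.
F-4 would need K-56, S-22, and Q-15 (R6), but K-56 never forms.
S-22: reached.
R-8: reached.
M-31 would need S-22 and K-56 (R1), but K-56 never forms.
P-65: reached.
Reached: S-22, R-8, and P-65 — 3 of the 6.

3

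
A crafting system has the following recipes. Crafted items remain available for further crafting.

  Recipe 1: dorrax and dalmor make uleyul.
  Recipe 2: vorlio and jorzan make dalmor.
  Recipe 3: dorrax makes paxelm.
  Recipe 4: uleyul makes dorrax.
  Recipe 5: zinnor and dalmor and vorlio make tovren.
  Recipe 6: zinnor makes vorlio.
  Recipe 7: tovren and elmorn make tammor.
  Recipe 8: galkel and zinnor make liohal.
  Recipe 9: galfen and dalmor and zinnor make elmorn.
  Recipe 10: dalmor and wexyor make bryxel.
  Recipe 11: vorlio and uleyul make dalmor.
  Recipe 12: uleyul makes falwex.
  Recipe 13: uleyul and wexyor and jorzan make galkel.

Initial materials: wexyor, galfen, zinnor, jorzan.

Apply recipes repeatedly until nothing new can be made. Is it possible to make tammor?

Yes

Using Recipe 6, zinnor makes vorlio.
vorlio and jorzan → dalmor (Recipe 2).
zinnor and dalmor and vorlio → tovren (Recipe 5).
Using Recipe 9, galfen, dalmor, and zinnor make elmorn.
tovren and elmorn → tammor (Recipe 7).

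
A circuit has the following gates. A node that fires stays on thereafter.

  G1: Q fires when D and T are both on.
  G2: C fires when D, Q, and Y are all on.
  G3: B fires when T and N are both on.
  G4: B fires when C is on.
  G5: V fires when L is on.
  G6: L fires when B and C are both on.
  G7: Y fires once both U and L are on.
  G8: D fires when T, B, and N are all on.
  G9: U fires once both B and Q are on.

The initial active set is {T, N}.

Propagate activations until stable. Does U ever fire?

T and N are on, so B fires (G3).
G8: T, B, and N on → D on.
D and T are on, so Q fires (G1).
G9: B and Q on → U on.

Yes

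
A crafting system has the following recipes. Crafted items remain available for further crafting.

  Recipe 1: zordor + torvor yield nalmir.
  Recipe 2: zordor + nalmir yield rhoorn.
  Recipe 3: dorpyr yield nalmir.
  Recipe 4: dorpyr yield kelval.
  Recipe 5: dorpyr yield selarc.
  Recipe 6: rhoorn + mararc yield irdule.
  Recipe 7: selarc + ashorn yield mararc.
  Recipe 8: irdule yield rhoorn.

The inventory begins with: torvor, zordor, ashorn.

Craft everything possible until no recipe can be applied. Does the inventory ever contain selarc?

selarc would need dorpyr (Recipe 5), but dorpyr is never obtained.

No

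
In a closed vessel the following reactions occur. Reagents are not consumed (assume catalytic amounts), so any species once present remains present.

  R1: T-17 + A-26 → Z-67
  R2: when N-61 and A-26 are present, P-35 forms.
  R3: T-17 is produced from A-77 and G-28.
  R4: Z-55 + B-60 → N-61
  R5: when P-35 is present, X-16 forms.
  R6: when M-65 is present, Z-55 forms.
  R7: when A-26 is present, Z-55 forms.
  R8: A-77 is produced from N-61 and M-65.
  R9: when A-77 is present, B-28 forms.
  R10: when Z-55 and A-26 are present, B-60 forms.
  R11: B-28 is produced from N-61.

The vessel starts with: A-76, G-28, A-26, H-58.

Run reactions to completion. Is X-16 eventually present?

A-26 present → Z-55 forms (R7).
Z-55 and A-26 present → B-60 forms (R10).
Z-55 and B-60 present → N-61 forms (R4).
N-61 and A-26 present → P-35 forms (R2).
P-35 present → X-16 forms (R5).

Yes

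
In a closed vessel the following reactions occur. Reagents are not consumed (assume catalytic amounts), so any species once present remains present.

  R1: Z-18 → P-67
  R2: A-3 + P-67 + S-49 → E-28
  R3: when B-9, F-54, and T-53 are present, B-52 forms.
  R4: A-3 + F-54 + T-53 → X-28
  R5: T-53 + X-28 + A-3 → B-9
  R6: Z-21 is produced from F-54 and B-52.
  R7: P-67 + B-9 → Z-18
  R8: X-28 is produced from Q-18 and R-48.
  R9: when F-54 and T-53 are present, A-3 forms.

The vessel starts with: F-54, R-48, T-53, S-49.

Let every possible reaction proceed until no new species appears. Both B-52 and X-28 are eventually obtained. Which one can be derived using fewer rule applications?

X-28

X-28: F-54 and T-53 present → A-3 forms (R9). A-3, F-54, and T-53 present → X-28 forms (R4). [2 rule applications]
B-52: F-54 and T-53 present → A-3 forms (R9). A-3, F-54, and T-53 present → X-28 forms (R4). T-53, X-28, and A-3 present → B-9 forms (R5). B-9, F-54, and T-53 present → B-52 forms (R3). [4 rule applications]
X-28 needs fewer.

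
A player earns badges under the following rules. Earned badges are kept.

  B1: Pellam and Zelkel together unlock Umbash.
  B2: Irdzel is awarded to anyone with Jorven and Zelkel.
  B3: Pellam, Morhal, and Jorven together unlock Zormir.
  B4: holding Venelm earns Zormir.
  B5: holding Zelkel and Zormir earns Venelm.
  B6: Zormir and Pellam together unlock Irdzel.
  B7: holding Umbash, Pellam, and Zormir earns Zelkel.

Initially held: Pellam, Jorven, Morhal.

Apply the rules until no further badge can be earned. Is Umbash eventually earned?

No

Umbash would need Pellam and Zelkel (B1), but Zelkel is never earned.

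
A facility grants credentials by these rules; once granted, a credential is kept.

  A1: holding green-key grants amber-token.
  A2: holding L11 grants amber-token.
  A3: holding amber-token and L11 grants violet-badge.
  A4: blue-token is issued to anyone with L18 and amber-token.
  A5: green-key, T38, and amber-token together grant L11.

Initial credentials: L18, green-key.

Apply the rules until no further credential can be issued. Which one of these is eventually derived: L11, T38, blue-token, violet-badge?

Holding green-key grants amber-token (A1).
Holding L18 and amber-token grants blue-token (A4).
L11 would need green-key, T38, and amber-token (A5), but T38 is never granted. violet-badge would need amber-token and L11 (A3), but L11 is never granted. No rule produces T38, and it is not given.

blue-token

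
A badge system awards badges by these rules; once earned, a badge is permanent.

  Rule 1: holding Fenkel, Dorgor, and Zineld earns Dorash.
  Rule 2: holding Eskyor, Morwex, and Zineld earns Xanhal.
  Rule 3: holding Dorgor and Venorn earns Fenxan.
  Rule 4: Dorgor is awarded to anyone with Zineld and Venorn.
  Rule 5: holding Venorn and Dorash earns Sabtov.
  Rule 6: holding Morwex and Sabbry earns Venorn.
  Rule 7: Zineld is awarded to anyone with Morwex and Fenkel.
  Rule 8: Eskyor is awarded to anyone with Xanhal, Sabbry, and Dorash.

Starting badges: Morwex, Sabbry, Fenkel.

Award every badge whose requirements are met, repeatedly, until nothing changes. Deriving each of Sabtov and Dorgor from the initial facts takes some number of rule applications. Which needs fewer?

Dorgor

Dorgor: With Morwex and Fenkel, Zineld is earned (Rule 7). With Morwex and Sabbry, Venorn is earned (Rule 6). With Zineld and Venorn, Dorgor is earned (Rule 4). [3 rule applications]
Sabtov: With Morwex and Fenkel, Zineld is earned (Rule 7). With Morwex and Sabbry, Venorn is earned (Rule 6). With Zineld and Venorn, Dorgor is earned (Rule 4). With Fenkel, Dorgor, and Zineld, Dorash is earned (Rule 1). With Venorn and Dorash, Sabtov is earned (Rule 5). [5 rule applications]
Dorgor needs fewer.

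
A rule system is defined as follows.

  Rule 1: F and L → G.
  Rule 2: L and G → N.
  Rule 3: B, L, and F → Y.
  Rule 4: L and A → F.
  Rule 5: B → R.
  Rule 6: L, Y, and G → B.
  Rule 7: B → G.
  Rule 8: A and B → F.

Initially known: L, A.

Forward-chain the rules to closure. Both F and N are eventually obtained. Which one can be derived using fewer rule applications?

F: From L and A, Rule 4 gives F. [1 rule application]
N: L and A hold, so F follows (Rule 4). F and L hold, so G follows (Rule 1). From L and G, Rule 2 gives N. [3 rule applications]
F needs fewer.

F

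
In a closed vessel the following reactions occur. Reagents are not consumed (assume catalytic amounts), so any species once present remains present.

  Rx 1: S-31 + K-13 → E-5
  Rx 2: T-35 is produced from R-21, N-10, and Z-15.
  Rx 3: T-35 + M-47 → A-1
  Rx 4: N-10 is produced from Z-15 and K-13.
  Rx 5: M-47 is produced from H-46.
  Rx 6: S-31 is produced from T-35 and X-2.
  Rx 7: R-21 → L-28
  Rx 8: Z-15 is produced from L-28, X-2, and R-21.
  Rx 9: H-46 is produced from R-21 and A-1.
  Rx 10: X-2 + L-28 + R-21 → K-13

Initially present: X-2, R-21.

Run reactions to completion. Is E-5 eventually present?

R-21 present → L-28 forms (Rx 7).
X-2, L-28, and R-21 present → K-13 forms (Rx 10).
L-28, X-2, and R-21 present → Z-15 forms (Rx 8).
Z-15 and K-13 present → N-10 forms (Rx 4).
R-21, N-10, and Z-15 present → T-35 forms (Rx 2).
T-35 and X-2 present → S-31 forms (Rx 6).
S-31 and K-13 present → E-5 forms (Rx 1).

Yes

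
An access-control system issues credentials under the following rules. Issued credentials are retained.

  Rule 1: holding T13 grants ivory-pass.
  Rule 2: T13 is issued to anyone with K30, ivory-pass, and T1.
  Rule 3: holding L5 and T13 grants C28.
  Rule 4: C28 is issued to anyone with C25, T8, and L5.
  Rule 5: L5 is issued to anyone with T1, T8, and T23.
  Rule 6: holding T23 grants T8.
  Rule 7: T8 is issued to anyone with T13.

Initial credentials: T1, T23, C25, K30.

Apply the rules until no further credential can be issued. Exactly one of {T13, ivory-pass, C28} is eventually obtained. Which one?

Holding T23 grants T8 (Rule 6).
Holding T1, T8, and T23 grants L5 (Rule 5).
Holding C25, T8, and L5 grants C28 (Rule 4).
T13 would need K30, ivory-pass, and T1 (Rule 2), but ivory-pass is never granted. ivory-pass would need T13 (Rule 1), but T13 is never granted.

C28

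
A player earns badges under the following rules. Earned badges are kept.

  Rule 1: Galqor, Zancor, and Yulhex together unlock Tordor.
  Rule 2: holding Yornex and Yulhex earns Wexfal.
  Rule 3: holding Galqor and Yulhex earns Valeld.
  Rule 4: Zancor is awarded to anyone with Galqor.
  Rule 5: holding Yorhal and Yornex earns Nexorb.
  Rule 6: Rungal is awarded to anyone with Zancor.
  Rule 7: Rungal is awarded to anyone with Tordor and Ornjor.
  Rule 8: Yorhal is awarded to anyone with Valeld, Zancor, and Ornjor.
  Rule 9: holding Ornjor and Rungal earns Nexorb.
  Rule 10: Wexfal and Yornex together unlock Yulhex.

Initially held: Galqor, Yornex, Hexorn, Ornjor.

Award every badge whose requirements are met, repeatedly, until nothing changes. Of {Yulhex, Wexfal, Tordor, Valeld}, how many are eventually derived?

Yulhex would need Wexfal and Yornex (Rule 10), but Wexfal is never earned.
Wexfal would need Yornex and Yulhex (Rule 2), but Yulhex is never earned.
Tordor would need Galqor, Zancor, and Yulhex (Rule 1), but Yulhex is never earned.
Valeld would need Galqor and Yulhex (Rule 3), but Yulhex is never earned.
None of the 4 are reached.

0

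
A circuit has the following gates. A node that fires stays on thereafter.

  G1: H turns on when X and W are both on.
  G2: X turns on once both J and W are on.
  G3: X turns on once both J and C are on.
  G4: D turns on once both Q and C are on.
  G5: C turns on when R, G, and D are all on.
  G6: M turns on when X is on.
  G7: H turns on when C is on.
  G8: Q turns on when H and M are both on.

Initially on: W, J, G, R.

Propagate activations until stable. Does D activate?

No

D would need Q and C (G4), but C never turns on.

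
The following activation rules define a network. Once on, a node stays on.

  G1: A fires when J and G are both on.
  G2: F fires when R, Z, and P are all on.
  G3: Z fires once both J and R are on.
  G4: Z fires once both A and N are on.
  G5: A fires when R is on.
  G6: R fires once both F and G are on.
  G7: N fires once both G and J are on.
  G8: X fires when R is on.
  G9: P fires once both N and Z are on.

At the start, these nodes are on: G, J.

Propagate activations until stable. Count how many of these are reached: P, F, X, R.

1

G and J are on, so N fires (G7).
G1: J and G on → A on.
A and N are on, so Z fires (G4).
G9: N and Z on → P on.
P: reached.
F would need R, Z, and P (G2), but R never turns on.
X would need R (G8), but R never turns on.
R would need F and G (G6), but F never turns on.
Reached: P — 1 of the 4.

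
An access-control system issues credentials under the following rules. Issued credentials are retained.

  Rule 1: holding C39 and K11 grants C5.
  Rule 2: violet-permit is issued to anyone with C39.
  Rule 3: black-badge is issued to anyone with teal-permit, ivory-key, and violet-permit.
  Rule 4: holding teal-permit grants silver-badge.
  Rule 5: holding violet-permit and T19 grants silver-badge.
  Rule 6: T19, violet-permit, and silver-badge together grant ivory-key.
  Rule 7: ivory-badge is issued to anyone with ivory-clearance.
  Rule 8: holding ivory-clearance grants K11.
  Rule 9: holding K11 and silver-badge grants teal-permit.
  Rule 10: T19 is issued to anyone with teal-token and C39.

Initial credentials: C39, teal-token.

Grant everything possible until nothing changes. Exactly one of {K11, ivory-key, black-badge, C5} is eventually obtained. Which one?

Holding C39 grants violet-permit (Rule 2).
Holding teal-token and C39 grants T19 (Rule 10).
Holding violet-permit and T19 grants silver-badge (Rule 5).
Holding T19, violet-permit, and silver-badge grants ivory-key (Rule 6).
black-badge would need teal-permit, ivory-key, and violet-permit (Rule 3), but teal-permit is never granted. C5 would need C39 and K11 (Rule 1), but K11 is never granted. K11 would need ivory-clearance (Rule 8), but ivory-clearance is never granted.

ivory-key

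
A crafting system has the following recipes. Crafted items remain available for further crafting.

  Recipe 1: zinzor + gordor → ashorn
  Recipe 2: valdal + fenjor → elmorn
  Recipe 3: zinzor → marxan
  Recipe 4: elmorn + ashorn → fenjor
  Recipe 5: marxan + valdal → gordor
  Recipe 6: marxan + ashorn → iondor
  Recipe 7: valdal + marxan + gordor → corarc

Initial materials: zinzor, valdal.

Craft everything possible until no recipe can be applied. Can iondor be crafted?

Yes

zinzor → marxan (Recipe 3).
Using Recipe 5, marxan and valdal make gordor.
Using Recipe 1, zinzor and gordor make ashorn.
Using Recipe 6, marxan and ashorn make iondor.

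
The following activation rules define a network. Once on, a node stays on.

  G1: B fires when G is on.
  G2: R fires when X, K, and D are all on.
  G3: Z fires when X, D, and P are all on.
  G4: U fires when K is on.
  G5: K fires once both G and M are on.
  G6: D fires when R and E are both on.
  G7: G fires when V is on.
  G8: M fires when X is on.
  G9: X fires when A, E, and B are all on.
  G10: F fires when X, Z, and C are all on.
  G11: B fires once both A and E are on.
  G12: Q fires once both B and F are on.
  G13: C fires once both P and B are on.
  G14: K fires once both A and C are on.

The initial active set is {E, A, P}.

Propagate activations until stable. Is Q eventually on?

No

Q would need B and F (G12), but F never turns on.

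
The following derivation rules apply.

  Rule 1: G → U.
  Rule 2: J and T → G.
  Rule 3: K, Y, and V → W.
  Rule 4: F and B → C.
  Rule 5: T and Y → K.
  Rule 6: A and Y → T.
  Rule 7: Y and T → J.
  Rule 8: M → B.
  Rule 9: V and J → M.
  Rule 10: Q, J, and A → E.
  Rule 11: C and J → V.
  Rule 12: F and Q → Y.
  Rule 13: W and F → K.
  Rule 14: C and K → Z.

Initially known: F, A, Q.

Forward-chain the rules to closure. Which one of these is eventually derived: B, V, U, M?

From F and Q, Rule 12 gives Y.
A and Y hold, so T follows (Rule 6).
Y and T hold, so J follows (Rule 7).
J and T hold, so G follows (Rule 2).
G holds, so U follows (Rule 1).
M would need V and J (Rule 9), but V is never established. B would need M (Rule 8), but M is never established. V would need C and J (Rule 11), but C is never established.

U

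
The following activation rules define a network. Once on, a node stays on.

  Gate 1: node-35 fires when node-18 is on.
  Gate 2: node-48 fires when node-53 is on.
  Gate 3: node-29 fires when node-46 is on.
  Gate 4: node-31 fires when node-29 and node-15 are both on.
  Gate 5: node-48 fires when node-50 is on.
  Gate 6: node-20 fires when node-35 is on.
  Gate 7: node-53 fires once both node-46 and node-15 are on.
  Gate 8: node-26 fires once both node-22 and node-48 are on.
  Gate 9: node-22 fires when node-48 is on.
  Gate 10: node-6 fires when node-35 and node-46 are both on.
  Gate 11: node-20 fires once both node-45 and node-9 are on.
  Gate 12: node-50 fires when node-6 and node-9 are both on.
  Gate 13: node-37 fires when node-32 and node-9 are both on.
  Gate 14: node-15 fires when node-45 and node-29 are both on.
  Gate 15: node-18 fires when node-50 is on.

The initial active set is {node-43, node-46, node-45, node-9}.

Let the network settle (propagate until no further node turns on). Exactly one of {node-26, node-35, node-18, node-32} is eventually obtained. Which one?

node-26

Gate 3: node-46 on → node-29 on.
Gate 14: node-45 and node-29 on → node-15 on.
Gate 7: node-46 and node-15 on → node-53 on.
node-53 is on, so node-48 fires (Gate 2).
node-48 is on, so node-22 fires (Gate 9).
node-22 and node-48 are on, so node-26 fires (Gate 8).
node-35 would need node-18 (Gate 1), but node-18 never turns on. No rule produces node-32, and it is not given. node-18 would need node-50 (Gate 15), but node-50 never turns on.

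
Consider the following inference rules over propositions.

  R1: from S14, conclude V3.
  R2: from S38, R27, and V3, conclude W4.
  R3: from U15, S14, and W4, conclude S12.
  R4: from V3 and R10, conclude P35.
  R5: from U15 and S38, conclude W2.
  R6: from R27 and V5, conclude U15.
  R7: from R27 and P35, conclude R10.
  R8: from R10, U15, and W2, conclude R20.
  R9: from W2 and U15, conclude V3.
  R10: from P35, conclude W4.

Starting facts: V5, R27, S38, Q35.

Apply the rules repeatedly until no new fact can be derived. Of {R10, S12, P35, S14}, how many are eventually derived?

R10 would need R27 and P35 (R7), but P35 is never established.
S12 would need U15, S14, and W4 (R3), but S14 is never established.
P35 would need V3 and R10 (R4), but R10 is never established.
No rule produces S14, and it is not given.
None of the 4 are reached.

0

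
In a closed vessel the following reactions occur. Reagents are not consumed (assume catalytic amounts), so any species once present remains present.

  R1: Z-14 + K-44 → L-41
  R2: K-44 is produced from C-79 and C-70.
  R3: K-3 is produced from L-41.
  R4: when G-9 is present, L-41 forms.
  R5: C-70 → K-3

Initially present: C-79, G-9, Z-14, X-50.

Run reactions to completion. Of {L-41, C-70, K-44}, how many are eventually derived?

G-9 present → L-41 forms (R4).
L-41: reached.
No rule produces C-70, and it is not given.
K-44 would need C-79 and C-70 (R2), but C-70 never forms.
Reached: L-41 — 1 of the 3.

1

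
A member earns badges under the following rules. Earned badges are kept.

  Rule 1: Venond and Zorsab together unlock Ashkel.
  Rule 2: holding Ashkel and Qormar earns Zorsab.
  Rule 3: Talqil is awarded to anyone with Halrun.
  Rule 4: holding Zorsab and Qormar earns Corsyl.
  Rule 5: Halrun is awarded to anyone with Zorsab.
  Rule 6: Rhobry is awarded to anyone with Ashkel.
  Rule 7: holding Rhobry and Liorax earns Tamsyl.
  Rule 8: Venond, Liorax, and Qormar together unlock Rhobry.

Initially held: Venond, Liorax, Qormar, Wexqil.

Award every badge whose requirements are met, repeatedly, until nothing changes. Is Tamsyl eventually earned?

With Venond, Liorax, and Qormar, Rhobry is earned (Rule 8).
With Rhobry and Liorax, Tamsyl is earned (Rule 7).

Yes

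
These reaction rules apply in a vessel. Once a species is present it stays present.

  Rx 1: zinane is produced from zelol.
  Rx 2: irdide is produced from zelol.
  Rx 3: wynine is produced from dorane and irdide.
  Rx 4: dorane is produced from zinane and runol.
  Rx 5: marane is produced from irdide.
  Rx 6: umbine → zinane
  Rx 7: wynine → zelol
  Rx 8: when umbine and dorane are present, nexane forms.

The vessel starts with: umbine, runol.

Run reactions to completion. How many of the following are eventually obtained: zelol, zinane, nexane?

umbine present → zinane forms (Rx 6).
zinane and runol present → dorane forms (Rx 4).
umbine and dorane present → nexane forms (Rx 8).
zelol would need wynine (Rx 7), but wynine never forms.
zinane: reached.
nexane: reached.
Reached: zinane and nexane — 2 of the 3.

2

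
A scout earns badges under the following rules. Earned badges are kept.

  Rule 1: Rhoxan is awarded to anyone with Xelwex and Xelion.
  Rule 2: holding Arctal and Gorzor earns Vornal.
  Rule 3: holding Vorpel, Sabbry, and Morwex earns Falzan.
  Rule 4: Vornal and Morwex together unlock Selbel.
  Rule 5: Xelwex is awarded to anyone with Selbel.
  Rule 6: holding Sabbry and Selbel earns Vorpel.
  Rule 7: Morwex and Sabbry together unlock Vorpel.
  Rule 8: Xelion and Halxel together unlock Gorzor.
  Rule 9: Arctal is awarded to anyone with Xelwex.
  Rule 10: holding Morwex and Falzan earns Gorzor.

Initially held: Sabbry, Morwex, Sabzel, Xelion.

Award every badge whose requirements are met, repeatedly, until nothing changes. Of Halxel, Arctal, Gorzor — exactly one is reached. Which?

Gorzor

With Morwex and Sabbry, Vorpel is earned (Rule 7).
With Vorpel, Sabbry, and Morwex, Falzan is earned (Rule 3).
With Morwex and Falzan, Gorzor is earned (Rule 10).
No rule produces Halxel, and it is not given. Arctal would need Xelwex (Rule 9), but Xelwex is never earned.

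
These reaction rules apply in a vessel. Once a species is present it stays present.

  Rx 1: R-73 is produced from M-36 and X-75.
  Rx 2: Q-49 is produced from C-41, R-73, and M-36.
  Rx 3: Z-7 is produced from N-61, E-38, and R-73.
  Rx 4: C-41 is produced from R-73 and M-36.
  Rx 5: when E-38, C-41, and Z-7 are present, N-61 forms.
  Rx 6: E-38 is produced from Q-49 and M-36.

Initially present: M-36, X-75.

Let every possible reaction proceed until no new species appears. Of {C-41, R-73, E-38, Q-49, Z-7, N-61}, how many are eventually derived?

4

M-36 and X-75 present → R-73 forms (Rx 1).
R-73 and M-36 present → C-41 forms (Rx 4).
C-41, R-73, and M-36 present → Q-49 forms (Rx 2).
Q-49 and M-36 present → E-38 forms (Rx 6).
C-41: reached.
R-73: reached.
E-38: reached.
Q-49: reached.
Z-7 would need N-61, E-38, and R-73 (Rx 3), but N-61 never forms.
N-61 would need E-38, C-41, and Z-7 (Rx 5), but Z-7 never forms.
Reached: C-41, R-73, E-38, and Q-49 — 4 of the 6.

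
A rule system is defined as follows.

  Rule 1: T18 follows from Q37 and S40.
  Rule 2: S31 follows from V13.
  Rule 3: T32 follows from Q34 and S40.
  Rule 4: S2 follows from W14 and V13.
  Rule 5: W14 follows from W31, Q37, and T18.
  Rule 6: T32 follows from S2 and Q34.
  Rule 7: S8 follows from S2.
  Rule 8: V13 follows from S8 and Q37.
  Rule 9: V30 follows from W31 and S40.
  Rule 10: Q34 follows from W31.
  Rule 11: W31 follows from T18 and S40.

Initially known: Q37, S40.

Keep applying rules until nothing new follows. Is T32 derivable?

Q37 and S40 hold, so T18 follows (Rule 1).
From T18 and S40, Rule 11 gives W31.
From W31, Rule 10 gives Q34.
From Q34 and S40, Rule 3 gives T32.

Yes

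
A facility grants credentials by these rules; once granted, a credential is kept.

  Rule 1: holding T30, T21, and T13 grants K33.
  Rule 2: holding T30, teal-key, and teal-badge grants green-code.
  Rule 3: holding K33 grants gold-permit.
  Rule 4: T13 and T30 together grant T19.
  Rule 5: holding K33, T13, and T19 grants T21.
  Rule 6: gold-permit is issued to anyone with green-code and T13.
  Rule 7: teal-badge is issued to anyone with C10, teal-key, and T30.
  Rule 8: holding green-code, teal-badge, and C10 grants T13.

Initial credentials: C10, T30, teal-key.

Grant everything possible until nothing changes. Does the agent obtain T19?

Holding C10, teal-key, and T30 grants teal-badge (Rule 7).
Holding T30, teal-key, and teal-badge grants green-code (Rule 2).
Holding green-code, teal-badge, and C10 grants T13 (Rule 8).
Holding T13 and T30 grants T19 (Rule 4).

Yes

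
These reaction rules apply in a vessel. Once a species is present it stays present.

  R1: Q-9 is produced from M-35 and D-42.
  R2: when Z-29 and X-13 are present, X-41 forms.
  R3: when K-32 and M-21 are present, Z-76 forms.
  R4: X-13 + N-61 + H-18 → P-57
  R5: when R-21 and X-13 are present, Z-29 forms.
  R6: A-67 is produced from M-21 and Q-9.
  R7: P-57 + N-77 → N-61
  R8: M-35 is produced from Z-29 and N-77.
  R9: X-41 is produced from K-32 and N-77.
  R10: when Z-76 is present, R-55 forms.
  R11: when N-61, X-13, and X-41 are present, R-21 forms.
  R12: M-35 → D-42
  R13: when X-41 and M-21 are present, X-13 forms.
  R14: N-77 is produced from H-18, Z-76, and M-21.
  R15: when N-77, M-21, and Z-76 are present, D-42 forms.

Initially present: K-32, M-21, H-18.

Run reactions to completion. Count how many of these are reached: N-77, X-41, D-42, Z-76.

4

K-32 and M-21 present → Z-76 forms (R3).
H-18, Z-76, and M-21 present → N-77 forms (R14).
K-32 and N-77 present → X-41 forms (R9).
N-77, M-21, and Z-76 present → D-42 forms (R15).
N-77: reached.
X-41: reached.
D-42: reached.
Z-76: reached.
All 4 are reached.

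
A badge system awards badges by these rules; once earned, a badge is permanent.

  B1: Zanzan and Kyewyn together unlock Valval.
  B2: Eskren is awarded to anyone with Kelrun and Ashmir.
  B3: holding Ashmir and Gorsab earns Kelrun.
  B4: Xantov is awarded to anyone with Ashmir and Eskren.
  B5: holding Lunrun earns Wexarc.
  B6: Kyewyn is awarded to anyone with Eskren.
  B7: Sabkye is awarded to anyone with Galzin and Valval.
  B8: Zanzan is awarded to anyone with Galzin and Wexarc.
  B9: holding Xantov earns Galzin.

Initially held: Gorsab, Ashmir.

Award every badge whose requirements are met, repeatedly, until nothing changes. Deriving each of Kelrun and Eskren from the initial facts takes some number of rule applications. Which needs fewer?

Kelrun

Kelrun: With Ashmir and Gorsab, Kelrun is earned (B3). [1 rule application]
Eskren: With Ashmir and Gorsab, Kelrun is earned (B3). With Kelrun and Ashmir, Eskren is earned (B2). [2 rule applications]
Kelrun needs fewer.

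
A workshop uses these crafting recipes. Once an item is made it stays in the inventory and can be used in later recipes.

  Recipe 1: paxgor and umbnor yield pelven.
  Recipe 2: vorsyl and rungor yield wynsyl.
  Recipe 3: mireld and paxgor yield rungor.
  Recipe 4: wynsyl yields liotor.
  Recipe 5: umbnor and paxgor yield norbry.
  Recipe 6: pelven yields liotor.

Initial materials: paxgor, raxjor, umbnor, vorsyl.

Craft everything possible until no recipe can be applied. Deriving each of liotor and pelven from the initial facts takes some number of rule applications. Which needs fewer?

pelven

pelven: Using Recipe 1, paxgor and umbnor make pelven. [1 rule application]
liotor: Using Recipe 1, paxgor and umbnor make pelven. pelven → liotor (Recipe 6). [2 rule applications]
pelven needs fewer.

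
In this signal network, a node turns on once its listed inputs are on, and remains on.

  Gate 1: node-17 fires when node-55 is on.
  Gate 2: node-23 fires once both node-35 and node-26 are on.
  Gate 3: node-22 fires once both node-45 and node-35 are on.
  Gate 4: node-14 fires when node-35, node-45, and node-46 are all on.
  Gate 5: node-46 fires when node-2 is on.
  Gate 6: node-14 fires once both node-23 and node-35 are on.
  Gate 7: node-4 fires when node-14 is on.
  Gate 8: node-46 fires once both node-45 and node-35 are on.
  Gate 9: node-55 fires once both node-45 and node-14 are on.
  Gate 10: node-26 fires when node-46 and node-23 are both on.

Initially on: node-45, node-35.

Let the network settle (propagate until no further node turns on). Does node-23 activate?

node-23 would need node-35 and node-26 (Gate 2), but node-26 never turns on.

No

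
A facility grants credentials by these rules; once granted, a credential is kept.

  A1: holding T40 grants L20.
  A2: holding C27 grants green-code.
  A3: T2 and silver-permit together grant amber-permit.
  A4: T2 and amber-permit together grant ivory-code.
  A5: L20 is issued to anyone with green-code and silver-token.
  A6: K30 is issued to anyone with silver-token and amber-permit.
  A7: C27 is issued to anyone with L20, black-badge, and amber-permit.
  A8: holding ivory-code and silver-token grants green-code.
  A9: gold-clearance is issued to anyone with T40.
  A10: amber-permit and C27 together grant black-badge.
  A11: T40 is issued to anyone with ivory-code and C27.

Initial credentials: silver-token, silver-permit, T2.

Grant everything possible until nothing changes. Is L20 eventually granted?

Yes

Holding T2 and silver-permit grants amber-permit (A3).
Holding T2 and amber-permit grants ivory-code (A4).
Holding ivory-code and silver-token grants green-code (A8).
Holding green-code and silver-token grants L20 (A5).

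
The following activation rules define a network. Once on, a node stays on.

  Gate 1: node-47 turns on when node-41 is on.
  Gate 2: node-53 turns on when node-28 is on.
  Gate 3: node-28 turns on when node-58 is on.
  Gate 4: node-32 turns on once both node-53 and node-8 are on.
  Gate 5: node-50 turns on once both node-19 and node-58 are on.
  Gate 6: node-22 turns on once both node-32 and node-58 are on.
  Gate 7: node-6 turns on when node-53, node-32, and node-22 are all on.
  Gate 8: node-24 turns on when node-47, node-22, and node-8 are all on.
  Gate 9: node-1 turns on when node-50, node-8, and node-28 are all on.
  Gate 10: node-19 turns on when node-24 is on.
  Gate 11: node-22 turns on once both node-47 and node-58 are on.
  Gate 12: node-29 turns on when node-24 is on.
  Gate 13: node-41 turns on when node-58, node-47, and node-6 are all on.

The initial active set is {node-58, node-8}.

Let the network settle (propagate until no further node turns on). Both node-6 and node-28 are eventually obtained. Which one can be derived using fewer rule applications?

node-28: Gate 3: node-58 on → node-28 on. [1 rule application]
node-6: Gate 3: node-58 on → node-28 on. Gate 2: node-28 on → node-53 on. Gate 4: node-53 and node-8 on → node-32 on. Gate 6: node-32 and node-58 on → node-22 on. node-53, node-32, and node-22 are on, so node-6 turns on (Gate 7). [5 rule applications]
node-28 needs fewer.

node-28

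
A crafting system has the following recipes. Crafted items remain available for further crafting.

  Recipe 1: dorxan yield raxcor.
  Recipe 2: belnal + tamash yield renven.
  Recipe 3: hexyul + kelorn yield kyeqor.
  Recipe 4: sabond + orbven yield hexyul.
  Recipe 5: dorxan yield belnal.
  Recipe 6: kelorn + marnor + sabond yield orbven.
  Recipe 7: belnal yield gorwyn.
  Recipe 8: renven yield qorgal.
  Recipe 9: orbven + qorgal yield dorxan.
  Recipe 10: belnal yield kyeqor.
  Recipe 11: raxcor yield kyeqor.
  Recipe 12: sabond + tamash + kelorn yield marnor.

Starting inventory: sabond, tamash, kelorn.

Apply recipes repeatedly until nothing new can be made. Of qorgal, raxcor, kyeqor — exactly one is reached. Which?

kyeqor

Using Recipe 12, sabond, tamash, and kelorn make marnor.
kelorn + marnor + sabond → orbven (Recipe 6).
Using Recipe 4, sabond and orbven make hexyul.
Using Recipe 3, hexyul and kelorn make kyeqor.
raxcor would need dorxan (Recipe 1), but dorxan is never obtained. qorgal would need renven (Recipe 8), but renven is never obtained.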